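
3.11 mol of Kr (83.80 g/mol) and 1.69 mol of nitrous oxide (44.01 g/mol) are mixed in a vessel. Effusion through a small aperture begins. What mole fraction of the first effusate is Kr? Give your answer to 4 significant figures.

0.5715

Effusion rate of each component ∝ n_i/√M_i (partial pressure × 1/√M).
x_Kr(eff) = (n_Kr/√M_Kr) / (n_Kr/√M_Kr + n_N₂O/√M_N₂O)
= (3.11/√83.80) / (3.11/√83.80 + 1.69/√44.01) = 0.3397/(0.3397 + 0.2547) = 0.5715.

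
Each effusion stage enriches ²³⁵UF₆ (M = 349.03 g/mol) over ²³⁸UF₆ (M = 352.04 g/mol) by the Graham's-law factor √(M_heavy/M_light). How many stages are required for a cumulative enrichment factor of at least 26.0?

Per stage α = (352.04/349.03)^(1/2) = 1.00862^0.5, giving ln α = 0.004293.
Need α^N ≥ 26.0 ⇒ N ≥ ln(26.0) / ln α = 3.258 / 0.004293 = 758.85.
So at least 759 stages are needed.

759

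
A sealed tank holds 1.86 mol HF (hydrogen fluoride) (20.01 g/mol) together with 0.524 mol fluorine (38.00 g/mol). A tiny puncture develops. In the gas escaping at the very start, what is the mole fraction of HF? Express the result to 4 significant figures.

Each component's effusion rate ∝ (its partial pressure)·(1/√M) ∝ n_i/√M_i.
x_HF(eff) = (n_HF/√M_HF) / (n_HF/√M_HF + n_F₂/√M_F₂)
= (1.86/√20.01) / (1.86/√20.01 + 0.524/√38.00) = 0.4158/(0.4158 + 0.08500) = 0.8303.

0.8303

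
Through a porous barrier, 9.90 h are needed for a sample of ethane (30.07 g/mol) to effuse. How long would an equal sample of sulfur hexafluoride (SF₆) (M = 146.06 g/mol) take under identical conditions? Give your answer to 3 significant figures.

Using Graham's law: t_SF₆/t_C₂H₆ = √(M_SF₆/M_C₂H₆) = √(146.06/30.07) = √4.857 = 2.204.
So the time for SF₆ is 9.90 × 2.204 = 21.8 h.

21.8 h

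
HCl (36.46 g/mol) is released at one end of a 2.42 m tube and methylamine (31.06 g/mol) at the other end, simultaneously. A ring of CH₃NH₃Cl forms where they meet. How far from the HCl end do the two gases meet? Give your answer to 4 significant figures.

1.162 m

Distances travelled in equal time are proportional to diffusion rates, so d_HCl/d_CH₃NH₂ = √(M_CH₃NH₂/M_HCl) = √(31.06/36.46) = 0.9230.
With d_HCl + d_CH₃NH₂ = 2.42 m, d_CH₃NH₂ = 2.42/(1 + 0.9230) = 1.258 m.
d_HCl = 2.42 − 1.258 = 1.162 m.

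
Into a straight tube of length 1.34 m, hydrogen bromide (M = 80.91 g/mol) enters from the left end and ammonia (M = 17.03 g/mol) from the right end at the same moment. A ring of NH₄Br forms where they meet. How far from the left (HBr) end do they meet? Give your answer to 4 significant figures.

0.4214 m

Graham's law gives d_HBr/d_NH₃ = rate_HBr/rate_NH₃ = √(M_NH₃/M_HBr) = √(17.03/80.91) = 0.4588.
With d_HBr + d_NH₃ = 1.34 m, d_NH₃ = 1.34/(1 + 0.4588) = 0.9186 m.
d_HBr = 1.34 − 0.9186 = 0.4214 m.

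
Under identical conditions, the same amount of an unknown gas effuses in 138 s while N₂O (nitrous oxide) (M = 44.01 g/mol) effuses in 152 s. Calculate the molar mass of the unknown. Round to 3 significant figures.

Using Graham's law: t_X/t_N₂O = √(M_X/M_N₂O).
138/152 = 0.9079 = √(M_X/44.01)
M_X = 44.01 × 0.9079² = 44.01 × 0.8243 = 36.3 g/mol

36.3 g/mol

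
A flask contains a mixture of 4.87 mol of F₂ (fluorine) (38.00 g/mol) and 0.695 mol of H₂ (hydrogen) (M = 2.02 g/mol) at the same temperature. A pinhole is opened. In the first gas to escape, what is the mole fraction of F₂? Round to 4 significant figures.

Rate_i ∝ x_i/√M_i (Graham's law weighted by mole fraction), so the effusate composition follows n_i/√M_i.
Mole fraction of F₂ in the effusate = (n_F₂/√M_F₂) / (n_F₂/√M_F₂ + n_H₂/√M_H₂)
= (4.87/√38.00) / (4.87/√38.00 + 0.695/√2.02) = 0.7900/(0.7900 + 0.4890) = 0.6177.

0.6177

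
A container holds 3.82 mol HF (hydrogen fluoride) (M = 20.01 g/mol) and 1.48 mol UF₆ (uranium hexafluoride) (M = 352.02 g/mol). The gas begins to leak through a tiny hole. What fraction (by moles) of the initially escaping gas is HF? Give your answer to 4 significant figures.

0.9154

Rate_i ∝ x_i/√M_i (Graham's law weighted by mole fraction), so the effusate composition follows n_i/√M_i.
So x_HF in the escaping gas = (n_HF/√M_HF) / Σ(n_i/√M_i)
= (3.82/√20.01) / (3.82/√20.01 + 1.48/√352.02) = 0.8540/(0.8540 + 0.07888) = 0.9154.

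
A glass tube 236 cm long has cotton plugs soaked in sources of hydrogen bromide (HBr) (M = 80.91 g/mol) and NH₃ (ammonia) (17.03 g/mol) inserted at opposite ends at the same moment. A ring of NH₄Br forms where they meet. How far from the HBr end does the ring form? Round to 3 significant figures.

In equal time, each gas travels a distance ∝ its rate ∝ 1/√M, so d_HBr/d_NH₃ = √(M_NH₃/M_HBr) = √(17.03/80.91) = 0.4588.
With d_HBr + d_NH₃ = 236 cm, d_NH₃ = 236/(1 + 0.4588) = 161.8 cm.
d_HBr = 236 − 161.8 = 74.2 cm.

74.2 cm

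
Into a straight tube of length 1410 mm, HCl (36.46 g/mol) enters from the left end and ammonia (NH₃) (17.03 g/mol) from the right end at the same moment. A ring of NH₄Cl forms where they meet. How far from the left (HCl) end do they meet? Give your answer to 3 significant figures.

The fronts meet when d_HCl + d_NH₃ = L with d_HCl/d_NH₃ = √(M_NH₃/M_HCl) (Graham's law). Here √(M_NH₃/M_HCl) = √(17.03/36.46) = 0.6834.
With d_HCl + d_NH₃ = 1410 mm, d_NH₃ = 1410/(1 + 0.6834) = 837.6 mm.
d_HCl = 1410 − 837.6 = 572 mm.

572 mm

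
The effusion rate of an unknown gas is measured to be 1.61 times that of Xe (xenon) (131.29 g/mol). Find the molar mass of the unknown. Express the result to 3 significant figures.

Graham's law gives rate_X/rate_Xe = √(M_Xe/M_X).
1.61 = √(131.29/M_X)
M_X = 131.29 / 1.61² = 131.29 / 2.592 = 50.7 g/mol

50.7 g/mol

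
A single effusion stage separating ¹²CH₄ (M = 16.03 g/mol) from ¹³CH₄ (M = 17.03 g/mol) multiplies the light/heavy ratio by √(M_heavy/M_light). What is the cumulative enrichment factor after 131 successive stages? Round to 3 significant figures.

52.7

Overall factor = α^131 with α = √(17.03/16.03), i.e. (17.03/16.03)^(131/2).
= 1.06238^(131/2) = 52.7.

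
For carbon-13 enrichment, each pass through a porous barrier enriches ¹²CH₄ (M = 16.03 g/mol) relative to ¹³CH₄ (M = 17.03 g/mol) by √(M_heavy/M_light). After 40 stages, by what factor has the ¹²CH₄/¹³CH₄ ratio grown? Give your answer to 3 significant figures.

Each stage multiplies the ratio by α = √(17.03/16.03), so after 40 stages the overall factor is α^40 = (17.03/16.03)^(40/2).
= 1.06238^20 = 3.35.

3.35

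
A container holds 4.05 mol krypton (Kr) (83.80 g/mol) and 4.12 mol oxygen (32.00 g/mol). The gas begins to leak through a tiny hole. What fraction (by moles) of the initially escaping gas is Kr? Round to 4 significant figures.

Rate_i ∝ x_i/√M_i (Graham's law weighted by mole fraction), so the effusate composition follows n_i/√M_i.
x_Kr(eff) = (n_Kr/√M_Kr) / (n_Kr/√M_Kr + n_O₂/√M_O₂)
= (4.05/√83.80) / (4.05/√83.80 + 4.12/√32.00) = 0.4424/(0.4424 + 0.7283) = 0.3779.

0.3779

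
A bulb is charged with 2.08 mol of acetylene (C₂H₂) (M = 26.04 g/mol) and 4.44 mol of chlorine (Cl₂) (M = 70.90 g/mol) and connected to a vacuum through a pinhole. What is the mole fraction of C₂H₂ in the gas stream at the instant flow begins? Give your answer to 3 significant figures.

Rate_i ∝ x_i/√M_i (Graham's law weighted by mole fraction), so the effusate composition follows n_i/√M_i.
Mole fraction of C₂H₂ in the effusate = (n_C₂H₂/√M_C₂H₂) / (n_C₂H₂/√M_C₂H₂ + n_Cl₂/√M_Cl₂)
= (2.08/√26.04) / (2.08/√26.04 + 4.44/√70.90) = 0.4076/(0.4076 + 0.5273) = 0.436.

0.436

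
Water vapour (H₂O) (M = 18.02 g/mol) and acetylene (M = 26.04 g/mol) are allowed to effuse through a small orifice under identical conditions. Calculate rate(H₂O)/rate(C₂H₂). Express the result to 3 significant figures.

Since effusion rate ∝ 1/√M, rate_H₂O/rate_C₂H₂ = √(M_C₂H₂/M_H₂O) = √(26.04/18.02) = √1.445 = 1.20.

1.20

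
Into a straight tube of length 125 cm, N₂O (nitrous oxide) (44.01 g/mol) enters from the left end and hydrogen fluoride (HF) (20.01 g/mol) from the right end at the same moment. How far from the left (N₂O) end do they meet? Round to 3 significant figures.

50.3 cm

Graham's law gives d_N₂O/d_HF = rate_N₂O/rate_HF = √(M_HF/M_N₂O) = √(20.01/44.01) = 0.6743.
With d_N₂O + d_HF = 125 cm, d_HF = 125/(1 + 0.6743) = 74.66 cm.
d_N₂O = 125 − 74.66 = 50.3 cm.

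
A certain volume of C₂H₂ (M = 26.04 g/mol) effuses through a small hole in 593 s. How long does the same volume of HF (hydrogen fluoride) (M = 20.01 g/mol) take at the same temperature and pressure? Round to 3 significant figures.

520 s

Using Graham's law: t_HF/t_C₂H₂ = √(M_HF/M_C₂H₂) = √(20.01/26.04) = √0.7684 = 0.8766.
So the time for HF is 593 × 0.8766 = 520 s.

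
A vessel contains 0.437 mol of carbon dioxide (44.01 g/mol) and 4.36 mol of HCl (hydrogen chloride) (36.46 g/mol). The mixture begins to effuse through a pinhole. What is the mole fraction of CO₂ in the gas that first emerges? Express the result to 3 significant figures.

0.0836

Each component's effusion rate ∝ (its partial pressure)·(1/√M) ∝ n_i/√M_i.
Mole fraction of CO₂ in the effusate = (n_CO₂/√M_CO₂) / (n_CO₂/√M_CO₂ + n_HCl/√M_HCl)
= (0.437/√44.01) / (0.437/√44.01 + 4.36/√36.46) = 0.06587/(0.06587 + 0.7221) = 0.0836.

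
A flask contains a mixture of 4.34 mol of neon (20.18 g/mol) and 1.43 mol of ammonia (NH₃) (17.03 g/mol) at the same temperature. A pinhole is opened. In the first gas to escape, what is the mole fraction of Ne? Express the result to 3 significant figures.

The effusion rate of species i is ∝ p_i/√M_i ∝ n_i/√M_i.
x_Ne(eff) = (n_Ne/√M_Ne) / (n_Ne/√M_Ne + n_NH₃/√M_NH₃)
= (4.34/√20.18) / (4.34/√20.18 + 1.43/√17.03) = 0.9661/(0.9661 + 0.3465) = 0.736.

0.736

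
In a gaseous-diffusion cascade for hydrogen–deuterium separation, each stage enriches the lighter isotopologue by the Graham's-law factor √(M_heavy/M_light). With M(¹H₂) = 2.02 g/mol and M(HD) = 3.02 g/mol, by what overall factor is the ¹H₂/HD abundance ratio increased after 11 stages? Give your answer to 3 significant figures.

9.13

Each stage multiplies the ratio by α = √(3.02/2.02), so after 11 stages the overall factor is α^11 = (3.02/2.02)^(11/2).
= 1.49505^(11/2) = 9.13.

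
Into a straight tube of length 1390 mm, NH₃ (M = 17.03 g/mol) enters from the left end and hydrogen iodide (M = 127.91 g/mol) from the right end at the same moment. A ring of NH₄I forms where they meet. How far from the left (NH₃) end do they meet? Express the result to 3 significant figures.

The fronts meet when d_NH₃ + d_HI = L with d_NH₃/d_HI = √(M_HI/M_NH₃) (Graham's law). Here √(M_HI/M_NH₃) = √(127.91/17.03) = 2.741.
With d_NH₃ + d_HI = 1390 mm, d_HI = 1390/(1 + 2.741) = 371.6 mm.
d_NH₃ = 1390 − 371.6 = 1020 mm.

1020 mm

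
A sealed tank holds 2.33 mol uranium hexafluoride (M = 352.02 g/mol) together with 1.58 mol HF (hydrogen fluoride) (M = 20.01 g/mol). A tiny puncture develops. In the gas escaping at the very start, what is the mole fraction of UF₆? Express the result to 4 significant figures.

Rate_i ∝ x_i/√M_i (Graham's law weighted by mole fraction), so the effusate composition follows n_i/√M_i.
x_UF₆(eff) = (n_UF₆/√M_UF₆) / (n_UF₆/√M_UF₆ + n_HF/√M_HF)
= (2.33/√352.02) / (2.33/√352.02 + 1.58/√20.01) = 0.1242/(0.1242 + 0.3532) = 0.2601.

0.2601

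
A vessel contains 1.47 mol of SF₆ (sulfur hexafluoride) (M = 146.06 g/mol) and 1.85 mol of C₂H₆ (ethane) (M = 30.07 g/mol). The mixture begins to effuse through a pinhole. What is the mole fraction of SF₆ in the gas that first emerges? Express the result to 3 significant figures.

0.265

Each component's effusion rate ∝ (its partial pressure)·(1/√M) ∝ n_i/√M_i.
So x_SF₆ in the escaping gas = (n_SF₆/√M_SF₆) / Σ(n_i/√M_i)
= (1.47/√146.06) / (1.47/√146.06 + 1.85/√30.07) = 0.1216/(0.1216 + 0.3374) = 0.265.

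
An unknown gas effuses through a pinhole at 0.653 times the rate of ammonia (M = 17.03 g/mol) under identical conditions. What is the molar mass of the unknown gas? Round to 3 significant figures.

From Graham's law, rate_X/rate_NH₃ = √(M_NH₃/M_X).
0.653 = √(17.03/M_X)
M_X = 17.03 / 0.653² = 17.03 / 0.4264 = 39.9 g/mol

39.9 g/mol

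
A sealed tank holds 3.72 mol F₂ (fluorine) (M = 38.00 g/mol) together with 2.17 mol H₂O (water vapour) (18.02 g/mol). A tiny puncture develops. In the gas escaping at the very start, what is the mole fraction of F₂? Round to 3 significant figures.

Each component's effusion rate ∝ (its partial pressure)·(1/√M) ∝ n_i/√M_i.
So x_F₂ in the escaping gas = (n_F₂/√M_F₂) / Σ(n_i/√M_i)
= (3.72/√38.00) / (3.72/√38.00 + 2.17/√18.02) = 0.6035/(0.6035 + 0.5112) = 0.541.

0.541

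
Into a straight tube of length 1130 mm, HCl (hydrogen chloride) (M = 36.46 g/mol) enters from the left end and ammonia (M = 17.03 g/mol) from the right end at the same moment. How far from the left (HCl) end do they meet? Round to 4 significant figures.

The fronts meet when d_HCl + d_NH₃ = L with d_HCl/d_NH₃ = √(M_NH₃/M_HCl) (Graham's law). Here √(M_NH₃/M_HCl) = √(17.03/36.46) = 0.6834.
With d_HCl + d_NH₃ = 1130 mm, d_NH₃ = 1130/(1 + 0.6834) = 671.2 mm.
d_HCl = 1130 − 671.2 = 458.8 mm.

458.8 mm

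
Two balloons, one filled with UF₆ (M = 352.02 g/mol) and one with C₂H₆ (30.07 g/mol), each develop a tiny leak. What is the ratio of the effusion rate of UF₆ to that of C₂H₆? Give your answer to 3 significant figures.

0.292

Since effusion rate ∝ 1/√M, rate_UF₆/rate_C₂H₆ = √(M_C₂H₆/M_UF₆) = √(30.07/352.02) = √0.08542 = 0.292.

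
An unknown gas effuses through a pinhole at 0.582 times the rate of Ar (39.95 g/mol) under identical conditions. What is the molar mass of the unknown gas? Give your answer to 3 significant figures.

Graham's law gives rate_X/rate_Ar = √(M_Ar/M_X).
0.582 = √(39.95/M_X)
M_X = 39.95 / 0.582² = 39.95 / 0.3387 = 118 g/mol

118 g/mol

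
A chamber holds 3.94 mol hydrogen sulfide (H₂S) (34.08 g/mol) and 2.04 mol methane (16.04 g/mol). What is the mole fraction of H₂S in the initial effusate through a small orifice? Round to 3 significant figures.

Effusion rate of each component ∝ n_i/√M_i (partial pressure × 1/√M).
Mole fraction of H₂S in the effusate = (n_H₂S/√M_H₂S) / (n_H₂S/√M_H₂S + n_CH₄/√M_CH₄)
= (3.94/√34.08) / (3.94/√34.08 + 2.04/√16.04) = 0.6749/(0.6749 + 0.5094) = 0.570.

0.570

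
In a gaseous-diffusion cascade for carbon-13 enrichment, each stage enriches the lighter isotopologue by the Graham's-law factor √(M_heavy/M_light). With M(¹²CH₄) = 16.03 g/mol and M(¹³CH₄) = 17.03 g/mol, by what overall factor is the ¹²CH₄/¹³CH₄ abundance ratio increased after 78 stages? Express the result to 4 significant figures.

10.59

The single-stage factor is √(M_heavy/M_light), so 78 stages give [√(17.03/16.03)]^78 = (17.03/16.03)^(78/2).
= 1.06238^39 = 10.59.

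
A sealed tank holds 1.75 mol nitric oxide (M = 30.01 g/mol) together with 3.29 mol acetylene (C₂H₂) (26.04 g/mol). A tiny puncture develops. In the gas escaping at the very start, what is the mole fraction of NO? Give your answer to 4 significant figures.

0.3313

Effusion rate of each component ∝ n_i/√M_i (partial pressure × 1/√M).
Mole fraction of NO in the effusate = (n_NO/√M_NO) / (n_NO/√M_NO + n_C₂H₂/√M_C₂H₂)
= (1.75/√30.01) / (1.75/√30.01 + 3.29/√26.04) = 0.3195/(0.3195 + 0.6447) = 0.3313.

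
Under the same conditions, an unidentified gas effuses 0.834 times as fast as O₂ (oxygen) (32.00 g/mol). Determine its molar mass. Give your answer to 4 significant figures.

46.01 g/mol

By Graham's law, rate_X/rate_O₂ = √(M_O₂/M_X).
0.834 = √(32.00/M_X)
M_X = 32.00 / 0.834² = 32.00 / 0.6956 = 46.01 g/mol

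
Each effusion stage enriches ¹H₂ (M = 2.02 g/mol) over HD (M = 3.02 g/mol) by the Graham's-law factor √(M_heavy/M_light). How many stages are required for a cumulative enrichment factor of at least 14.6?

Per stage α = (3.02/2.02)^(1/2) = 1.49505^0.5, giving ln α = 0.2011.
Need α^N ≥ 14.6 ⇒ N ≥ ln(14.6) / ln α = 2.681 / 0.2011 = 13.33.
So at least 14 stages are needed.

14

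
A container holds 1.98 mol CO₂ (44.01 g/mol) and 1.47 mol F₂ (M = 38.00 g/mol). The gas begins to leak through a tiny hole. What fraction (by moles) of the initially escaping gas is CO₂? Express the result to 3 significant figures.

Effusion rate of each component ∝ n_i/√M_i (partial pressure × 1/√M).
x_CO₂(eff) = (n_CO₂/√M_CO₂) / (n_CO₂/√M_CO₂ + n_F₂/√M_F₂)
= (1.98/√44.01) / (1.98/√44.01 + 1.47/√38.00) = 0.2985/(0.2985 + 0.2385) = 0.556.

0.556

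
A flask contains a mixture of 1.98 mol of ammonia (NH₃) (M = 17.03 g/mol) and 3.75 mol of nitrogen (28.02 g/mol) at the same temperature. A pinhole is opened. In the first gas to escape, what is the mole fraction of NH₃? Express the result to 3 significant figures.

Rate_i ∝ x_i/√M_i (Graham's law weighted by mole fraction), so the effusate composition follows n_i/√M_i.
x_NH₃(eff) = (n_NH₃/√M_NH₃) / (n_NH₃/√M_NH₃ + n_N₂/√M_N₂)
= (1.98/√17.03) / (1.98/√17.03 + 3.75/√28.02) = 0.4798/(0.4798 + 0.7084) = 0.404.

0.404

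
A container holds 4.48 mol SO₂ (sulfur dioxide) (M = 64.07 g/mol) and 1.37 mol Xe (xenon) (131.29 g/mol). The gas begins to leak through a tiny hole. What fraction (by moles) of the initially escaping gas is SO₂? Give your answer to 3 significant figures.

0.824

Each component's effusion rate ∝ (its partial pressure)·(1/√M) ∝ n_i/√M_i.
x_SO₂(eff) = (n_SO₂/√M_SO₂) / (n_SO₂/√M_SO₂ + n_Xe/√M_Xe)
= (4.48/√64.07) / (4.48/√64.07 + 1.37/√131.29) = 0.5597/(0.5597 + 0.1196) = 0.824.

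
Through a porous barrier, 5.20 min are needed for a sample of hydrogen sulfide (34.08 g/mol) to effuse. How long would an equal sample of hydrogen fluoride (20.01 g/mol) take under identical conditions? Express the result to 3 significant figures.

3.98 min

Graham's law gives t_HF/t_H₂S = √(M_HF/M_H₂S) = √(20.01/34.08) = √0.5871 = 0.7663.
So the time for HF is 5.20 × 0.7663 = 3.98 min.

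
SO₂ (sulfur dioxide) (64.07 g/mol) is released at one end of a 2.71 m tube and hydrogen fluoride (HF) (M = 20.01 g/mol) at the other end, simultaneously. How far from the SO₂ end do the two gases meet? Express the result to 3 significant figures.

The fronts meet when d_SO₂ + d_HF = L with d_SO₂/d_HF = √(M_HF/M_SO₂) (Graham's law). Here √(M_HF/M_SO₂) = √(20.01/64.07) = 0.5589.
With d_SO₂ + d_HF = 2.71 m, d_HF = 2.71/(1 + 0.5589) = 1.738 m.
d_SO₂ = 2.71 − 1.738 = 0.972 m.

0.972 m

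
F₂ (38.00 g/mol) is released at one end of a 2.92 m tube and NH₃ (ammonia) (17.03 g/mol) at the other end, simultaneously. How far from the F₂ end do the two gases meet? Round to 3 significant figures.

In equal time, each gas travels a distance ∝ its rate ∝ 1/√M, so d_F₂/d_NH₃ = √(M_NH₃/M_F₂) = √(17.03/38.00) = 0.6694.
With d_F₂ + d_NH₃ = 2.92 m, d_NH₃ = 2.92/(1 + 0.6694) = 1.749 m.
d_F₂ = 2.92 − 1.749 = 1.17 m.

1.17 m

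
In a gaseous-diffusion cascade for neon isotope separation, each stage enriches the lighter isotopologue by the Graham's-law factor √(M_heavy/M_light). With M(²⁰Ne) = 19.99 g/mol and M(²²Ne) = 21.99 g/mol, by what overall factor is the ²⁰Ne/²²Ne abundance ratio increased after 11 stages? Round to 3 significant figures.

1.69

The single-stage factor is √(M_heavy/M_light), so 11 stages give [√(21.99/19.99)]^11 = (21.99/19.99)^(11/2).
= 1.10005^(11/2) = 1.69.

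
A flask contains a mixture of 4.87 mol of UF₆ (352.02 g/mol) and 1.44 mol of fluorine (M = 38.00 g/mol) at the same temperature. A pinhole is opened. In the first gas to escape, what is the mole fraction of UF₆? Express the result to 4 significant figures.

Each component's effusion rate ∝ (its partial pressure)·(1/√M) ∝ n_i/√M_i.
Mole fraction of UF₆ in the effusate = (n_UF₆/√M_UF₆) / (n_UF₆/√M_UF₆ + n_F₂/√M_F₂)
= (4.87/√352.02) / (4.87/√352.02 + 1.44/√38.00) = 0.2596/(0.2596 + 0.2336) = 0.5263.

0.5263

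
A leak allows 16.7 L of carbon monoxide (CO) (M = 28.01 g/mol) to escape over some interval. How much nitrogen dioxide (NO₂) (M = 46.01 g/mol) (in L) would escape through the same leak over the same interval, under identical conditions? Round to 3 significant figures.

13.0 L

From Graham's law, rate_NO₂/rate_CO = √(M_CO/M_NO₂) = √(28.01/46.01) = √0.6088 = 0.7802.
So the volume for NO₂ is 16.7 × 0.7802 = 13.0 L.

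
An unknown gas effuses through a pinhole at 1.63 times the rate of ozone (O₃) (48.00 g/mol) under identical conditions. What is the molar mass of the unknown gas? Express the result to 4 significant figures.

18.07 g/mol

Since effusion rate ∝ 1/√M, rate_X/rate_O₃ = √(M_O₃/M_X).
1.63 = √(48.00/M_X)
M_X = 48.00 / 1.63² = 48.00 / 2.657 = 18.07 g/mol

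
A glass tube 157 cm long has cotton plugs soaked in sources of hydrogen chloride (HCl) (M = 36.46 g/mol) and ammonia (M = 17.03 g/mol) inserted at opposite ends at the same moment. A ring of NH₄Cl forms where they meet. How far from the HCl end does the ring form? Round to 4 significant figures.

Graham's law gives d_HCl/d_NH₃ = rate_HCl/rate_NH₃ = √(M_NH₃/M_HCl) = √(17.03/36.46) = 0.6834.
With d_HCl + d_NH₃ = 157 cm, d_NH₃ = 157/(1 + 0.6834) = 93.26 cm.
d_HCl = 157 − 93.26 = 63.74 cm.

63.74 cm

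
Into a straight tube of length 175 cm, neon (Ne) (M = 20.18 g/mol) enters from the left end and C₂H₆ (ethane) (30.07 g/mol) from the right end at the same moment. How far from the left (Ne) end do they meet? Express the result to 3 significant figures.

The fronts meet when d_Ne + d_C₂H₆ = L with d_Ne/d_C₂H₆ = √(M_C₂H₆/M_Ne) (Graham's law). Here √(M_C₂H₆/M_Ne) = √(30.07/20.18) = 1.221.
With d_Ne + d_C₂H₆ = 175 cm, d_C₂H₆ = 175/(1 + 1.221) = 78.80 cm.
d_Ne = 175 − 78.80 = 96.2 cm.

96.2 cm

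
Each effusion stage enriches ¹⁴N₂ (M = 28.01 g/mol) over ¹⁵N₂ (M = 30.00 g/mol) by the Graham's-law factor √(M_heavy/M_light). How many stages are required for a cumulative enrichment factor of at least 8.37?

62

Single-stage factor α = √(30.00/28.01), so ln α = ½ ln(1.07105) = 0.03432.
Need α^N ≥ 8.37 ⇒ N ≥ ln(8.37) / ln α = 2.125 / 0.03432 = 61.91.
Rounding up, N = 62 stages.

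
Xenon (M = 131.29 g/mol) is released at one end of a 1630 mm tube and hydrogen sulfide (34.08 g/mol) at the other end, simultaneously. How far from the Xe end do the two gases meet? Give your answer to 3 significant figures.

Distances travelled in equal time are proportional to diffusion rates, so d_Xe/d_H₂S = √(M_H₂S/M_Xe) = √(34.08/131.29) = 0.5095.
With d_Xe + d_H₂S = 1630 mm, d_H₂S = 1630/(1 + 0.5095) = 1080 mm.
d_Xe = 1630 − 1080 = 550 mm.

550 mm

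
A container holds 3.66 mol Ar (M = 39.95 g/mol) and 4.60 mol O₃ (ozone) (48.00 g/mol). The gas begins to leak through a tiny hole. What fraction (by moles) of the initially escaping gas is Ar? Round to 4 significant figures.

0.4659

Each component's effusion rate ∝ (its partial pressure)·(1/√M) ∝ n_i/√M_i.
So x_Ar in the escaping gas = (n_Ar/√M_Ar) / Σ(n_i/√M_i)
= (3.66/√39.95) / (3.66/√39.95 + 4.60/√48.00) = 0.5791/(0.5791 + 0.6640) = 0.4659.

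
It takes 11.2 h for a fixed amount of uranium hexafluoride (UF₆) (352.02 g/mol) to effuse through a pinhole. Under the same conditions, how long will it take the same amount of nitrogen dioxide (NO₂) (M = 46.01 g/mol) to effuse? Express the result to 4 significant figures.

4.049 h

Since effusion rate ∝ 1/√M, t_NO₂/t_UF₆ = √(M_NO₂/M_UF₆) = √(46.01/352.02) = √0.1307 = 0.3615.
So the time for NO₂ is 11.2 × 0.3615 = 4.049 h.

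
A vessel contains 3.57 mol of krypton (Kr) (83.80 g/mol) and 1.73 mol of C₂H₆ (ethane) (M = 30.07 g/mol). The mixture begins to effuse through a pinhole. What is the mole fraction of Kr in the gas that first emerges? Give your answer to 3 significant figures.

0.553

Rate_i ∝ x_i/√M_i (Graham's law weighted by mole fraction), so the effusate composition follows n_i/√M_i.
So x_Kr in the escaping gas = (n_Kr/√M_Kr) / Σ(n_i/√M_i)
= (3.57/√83.80) / (3.57/√83.80 + 1.73/√30.07) = 0.3900/(0.3900 + 0.3155) = 0.553.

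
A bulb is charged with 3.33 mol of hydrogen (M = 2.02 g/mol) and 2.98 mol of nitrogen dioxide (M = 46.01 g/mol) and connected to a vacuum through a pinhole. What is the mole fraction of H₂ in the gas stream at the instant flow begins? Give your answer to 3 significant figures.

The effusion rate of species i is ∝ p_i/√M_i ∝ n_i/√M_i.
x_H₂(eff) = (n_H₂/√M_H₂) / (n_H₂/√M_H₂ + n_NO₂/√M_NO₂)
= (3.33/√2.02) / (3.33/√2.02 + 2.98/√46.01) = 2.343/(2.343 + 0.4393) = 0.842.

0.842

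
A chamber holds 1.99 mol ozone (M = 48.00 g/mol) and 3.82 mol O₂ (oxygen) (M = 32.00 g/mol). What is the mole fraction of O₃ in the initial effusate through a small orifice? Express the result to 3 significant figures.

The effusion rate of species i is ∝ p_i/√M_i ∝ n_i/√M_i.
So x_O₃ in the escaping gas = (n_O₃/√M_O₃) / Σ(n_i/√M_i)
= (1.99/√48.00) / (1.99/√48.00 + 3.82/√32.00) = 0.2872/(0.2872 + 0.6753) = 0.298.

0.298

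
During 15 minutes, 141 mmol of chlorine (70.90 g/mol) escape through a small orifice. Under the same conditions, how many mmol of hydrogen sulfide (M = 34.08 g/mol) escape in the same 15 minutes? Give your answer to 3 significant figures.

203 mmol

Using Graham's law: rate_H₂S/rate_Cl₂ = √(M_Cl₂/M_H₂S) = √(70.90/34.08) = √2.080 = 1.442.
So the amount for H₂S is 141 × 1.442 = 203 mmol.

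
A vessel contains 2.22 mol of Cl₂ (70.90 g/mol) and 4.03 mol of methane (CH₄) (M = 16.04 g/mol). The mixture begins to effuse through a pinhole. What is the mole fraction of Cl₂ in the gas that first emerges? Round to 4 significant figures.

The effusion rate of species i is ∝ p_i/√M_i ∝ n_i/√M_i.
x_Cl₂(eff) = (n_Cl₂/√M_Cl₂) / (n_Cl₂/√M_Cl₂ + n_CH₄/√M_CH₄)
= (2.22/√70.90) / (2.22/√70.90 + 4.03/√16.04) = 0.2637/(0.2637 + 1.006) = 0.2076.

0.2076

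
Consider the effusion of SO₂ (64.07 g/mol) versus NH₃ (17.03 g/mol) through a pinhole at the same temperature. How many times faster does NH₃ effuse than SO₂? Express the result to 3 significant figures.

By Graham's law, rate_NH₃/rate_SO₂ = √(M_SO₂/M_NH₃) = √(64.07/17.03) = √3.762 = 1.94.

1.94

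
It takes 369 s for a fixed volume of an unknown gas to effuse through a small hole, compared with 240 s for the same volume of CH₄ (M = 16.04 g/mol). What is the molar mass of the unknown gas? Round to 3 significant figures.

Graham's law gives t_X/t_CH₄ = √(M_X/M_CH₄).
369/240 = 1.538 = √(M_X/16.04)
M_X = 16.04 × 1.538² = 16.04 × 2.364 = 37.9 g/mol

37.9 g/mol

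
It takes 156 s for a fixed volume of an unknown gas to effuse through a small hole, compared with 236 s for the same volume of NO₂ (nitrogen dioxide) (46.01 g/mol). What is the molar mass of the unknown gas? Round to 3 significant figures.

20.1 g/mol

Using Graham's law: t_X/t_NO₂ = √(M_X/M_NO₂).
156/236 = 0.6610 = √(M_X/46.01)
M_X = 46.01 × 0.6610² = 46.01 × 0.4369 = 20.1 g/mol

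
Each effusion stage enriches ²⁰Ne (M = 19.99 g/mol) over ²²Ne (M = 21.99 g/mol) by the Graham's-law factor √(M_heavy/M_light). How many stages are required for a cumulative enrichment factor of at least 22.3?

66

Single-stage factor α = √(21.99/19.99), so ln α = ½ ln(1.10005) = 0.04768.
Need α^N ≥ 22.3 ⇒ N ≥ ln(22.3) / ln α = 3.105 / 0.04768 = 65.12.
So at least 66 stages are needed.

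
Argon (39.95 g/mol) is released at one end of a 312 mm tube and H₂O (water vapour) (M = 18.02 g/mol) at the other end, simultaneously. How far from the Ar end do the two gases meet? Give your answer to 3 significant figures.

In equal time, each gas travels a distance ∝ its rate ∝ 1/√M, so d_Ar/d_H₂O = √(M_H₂O/M_Ar) = √(18.02/39.95) = 0.6716.
With d_Ar + d_H₂O = 312 mm, d_H₂O = 312/(1 + 0.6716) = 186.6 mm.
d_Ar = 312 − 186.6 = 125 mm.

125 mm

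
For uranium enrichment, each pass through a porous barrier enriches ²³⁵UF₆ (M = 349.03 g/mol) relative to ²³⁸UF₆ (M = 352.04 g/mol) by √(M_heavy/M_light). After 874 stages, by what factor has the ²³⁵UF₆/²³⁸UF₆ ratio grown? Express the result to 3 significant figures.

42.6

Each stage multiplies the ratio by α = √(352.04/349.03), so after 874 stages the overall factor is α^874 = (352.04/349.03)^(874/2).
= 1.00862^437 = 42.6.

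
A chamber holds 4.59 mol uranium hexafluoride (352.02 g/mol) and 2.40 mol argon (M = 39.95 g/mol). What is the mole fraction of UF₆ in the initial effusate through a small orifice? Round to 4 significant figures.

0.3918

Rate_i ∝ x_i/√M_i (Graham's law weighted by mole fraction), so the effusate composition follows n_i/√M_i.
x_UF₆(eff) = (n_UF₆/√M_UF₆) / (n_UF₆/√M_UF₆ + n_Ar/√M_Ar)
= (4.59/√352.02) / (4.59/√352.02 + 2.40/√39.95) = 0.2446/(0.2446 + 0.3797) = 0.3918.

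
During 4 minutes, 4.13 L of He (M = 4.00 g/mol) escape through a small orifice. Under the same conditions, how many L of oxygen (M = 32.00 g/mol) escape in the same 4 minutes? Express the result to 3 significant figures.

1.46 L

Graham's law gives rate_O₂/rate_He = √(M_He/M_O₂) = √(4.00/32.00) = √0.1250 = 0.3536.
So the volume for O₂ is 4.13 × 0.3536 = 1.46 L.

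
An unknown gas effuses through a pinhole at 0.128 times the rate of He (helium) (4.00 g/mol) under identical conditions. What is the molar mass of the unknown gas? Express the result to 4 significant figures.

From Graham's law, rate_X/rate_He = √(M_He/M_X).
0.128 = √(4.00/M_X)
M_X = 4.00 / 0.128² = 4.00 / 0.01638 = 244.1 g/mol

244.1 g/mol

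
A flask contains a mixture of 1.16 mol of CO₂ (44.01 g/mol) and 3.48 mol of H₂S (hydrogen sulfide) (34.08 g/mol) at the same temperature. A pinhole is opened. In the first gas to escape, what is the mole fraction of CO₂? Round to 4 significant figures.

The effusion rate of species i is ∝ p_i/√M_i ∝ n_i/√M_i.
So x_CO₂ in the escaping gas = (n_CO₂/√M_CO₂) / Σ(n_i/√M_i)
= (1.16/√44.01) / (1.16/√44.01 + 3.48/√34.08) = 0.1749/(0.1749 + 0.5961) = 0.2268.

0.2268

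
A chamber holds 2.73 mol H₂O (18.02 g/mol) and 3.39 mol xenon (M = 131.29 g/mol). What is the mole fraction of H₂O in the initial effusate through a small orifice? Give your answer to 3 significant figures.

0.685

Rate_i ∝ x_i/√M_i (Graham's law weighted by mole fraction), so the effusate composition follows n_i/√M_i.
x_H₂O(eff) = (n_H₂O/√M_H₂O) / (n_H₂O/√M_H₂O + n_Xe/√M_Xe)
= (2.73/√18.02) / (2.73/√18.02 + 3.39/√131.29) = 0.6431/(0.6431 + 0.2959) = 0.685.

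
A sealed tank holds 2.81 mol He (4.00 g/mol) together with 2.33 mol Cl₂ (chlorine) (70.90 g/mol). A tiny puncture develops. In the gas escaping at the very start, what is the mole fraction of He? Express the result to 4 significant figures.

0.8355

Rate_i ∝ x_i/√M_i (Graham's law weighted by mole fraction), so the effusate composition follows n_i/√M_i.
So x_He in the escaping gas = (n_He/√M_He) / Σ(n_i/√M_i)
= (2.81/√4.00) / (2.81/√4.00 + 2.33/√70.90) = 1.405/(1.405 + 0.2767) = 0.8355.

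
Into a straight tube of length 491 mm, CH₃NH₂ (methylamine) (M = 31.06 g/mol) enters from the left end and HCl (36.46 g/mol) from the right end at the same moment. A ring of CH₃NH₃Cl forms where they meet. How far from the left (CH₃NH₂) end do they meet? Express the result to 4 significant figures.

The fronts meet when d_CH₃NH₂ + d_HCl = L with d_CH₃NH₂/d_HCl = √(M_HCl/M_CH₃NH₂) (Graham's law). Here √(M_HCl/M_CH₃NH₂) = √(36.46/31.06) = 1.083.
With d_CH₃NH₂ + d_HCl = 491 mm, d_HCl = 491/(1 + 1.083) = 235.7 mm.
d_CH₃NH₂ = 491 − 235.7 = 255.3 mm.

255.3 mm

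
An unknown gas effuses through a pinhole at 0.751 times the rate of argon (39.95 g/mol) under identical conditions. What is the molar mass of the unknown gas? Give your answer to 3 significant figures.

Graham's law gives rate_X/rate_Ar = √(M_Ar/M_X).
0.751 = √(39.95/M_X)
M_X = 39.95 / 0.751² = 39.95 / 0.5640 = 70.8 g/mol

70.8 g/mol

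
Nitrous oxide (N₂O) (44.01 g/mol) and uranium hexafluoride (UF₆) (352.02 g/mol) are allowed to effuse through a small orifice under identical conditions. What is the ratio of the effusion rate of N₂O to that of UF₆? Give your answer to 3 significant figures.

Using Graham's law: rate_N₂O/rate_UF₆ = √(M_UF₆/M_N₂O) = √(352.02/44.01) = √7.999 = 2.83.

2.83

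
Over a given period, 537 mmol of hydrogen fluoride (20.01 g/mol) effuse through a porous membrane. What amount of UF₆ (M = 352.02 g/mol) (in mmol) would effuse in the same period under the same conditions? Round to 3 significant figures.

128 mmol

By Graham's law, rate_UF₆/rate_HF = √(M_HF/M_UF₆) = √(20.01/352.02) = √0.05684 = 0.2384.
So the amount for UF₆ is 537 × 0.2384 = 128 mmol.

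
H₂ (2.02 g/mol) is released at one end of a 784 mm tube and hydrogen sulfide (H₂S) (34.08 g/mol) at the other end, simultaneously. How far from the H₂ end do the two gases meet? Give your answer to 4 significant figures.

630.5 mm

Graham's law gives d_H₂/d_H₂S = rate_H₂/rate_H₂S = √(M_H₂S/M_H₂) = √(34.08/2.02) = 4.107.
With d_H₂ + d_H₂S = 784 mm, d_H₂S = 784/(1 + 4.107) = 153.5 mm.
d_H₂ = 784 − 153.5 = 630.5 mm.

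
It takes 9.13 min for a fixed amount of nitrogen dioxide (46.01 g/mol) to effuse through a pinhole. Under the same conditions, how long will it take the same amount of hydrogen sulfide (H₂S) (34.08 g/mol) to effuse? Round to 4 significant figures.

Graham's law gives t_H₂S/t_NO₂ = √(M_H₂S/M_NO₂) = √(34.08/46.01) = √0.7407 = 0.8606.
So the time for H₂S is 9.13 × 0.8606 = 7.858 min.

7.858 min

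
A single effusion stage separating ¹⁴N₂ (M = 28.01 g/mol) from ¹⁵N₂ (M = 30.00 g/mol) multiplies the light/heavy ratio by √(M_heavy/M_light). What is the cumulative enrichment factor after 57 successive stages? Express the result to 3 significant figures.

7.07

After 57 stages the ratio has grown by (√(30.00/28.01))^57 = (30.00/28.01)^(57/2).
= 1.07105^(57/2) = 7.07.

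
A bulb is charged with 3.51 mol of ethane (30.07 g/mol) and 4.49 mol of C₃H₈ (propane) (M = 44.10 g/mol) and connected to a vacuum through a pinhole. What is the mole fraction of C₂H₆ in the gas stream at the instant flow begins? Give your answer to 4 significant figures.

Each component's effusion rate ∝ (its partial pressure)·(1/√M) ∝ n_i/√M_i.
x_C₂H₆(eff) = (n_C₂H₆/√M_C₂H₆) / (n_C₂H₆/√M_C₂H₆ + n_C₃H₈/√M_C₃H₈)
= (3.51/√30.07) / (3.51/√30.07 + 4.49/√44.10) = 0.6401/(0.6401 + 0.6761) = 0.4863.

0.4863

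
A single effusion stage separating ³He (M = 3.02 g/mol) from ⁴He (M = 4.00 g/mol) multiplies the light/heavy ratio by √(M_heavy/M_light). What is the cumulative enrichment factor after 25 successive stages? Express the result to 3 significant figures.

33.5

The single-stage factor is √(M_heavy/M_light), so 25 stages give [√(4.00/3.02)]^25 = (4.00/3.02)^(25/2).
= 1.32450^(25/2) = 33.5.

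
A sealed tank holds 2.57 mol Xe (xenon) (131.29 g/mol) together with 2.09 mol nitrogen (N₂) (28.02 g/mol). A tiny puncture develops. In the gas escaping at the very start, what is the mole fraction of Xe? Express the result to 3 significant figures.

Effusion rate of each component ∝ n_i/√M_i (partial pressure × 1/√M).
Mole fraction of Xe in the effusate = (n_Xe/√M_Xe) / (n_Xe/√M_Xe + n_N₂/√M_N₂)
= (2.57/√131.29) / (2.57/√131.29 + 2.09/√28.02) = 0.2243/(0.2243 + 0.3948) = 0.362.

0.362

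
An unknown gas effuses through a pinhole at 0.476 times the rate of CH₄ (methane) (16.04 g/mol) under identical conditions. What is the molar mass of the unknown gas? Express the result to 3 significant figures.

70.8 g/mol

By Graham's law, rate_X/rate_CH₄ = √(M_CH₄/M_X).
0.476 = √(16.04/M_X)
M_X = 16.04 / 0.476² = 16.04 / 0.2266 = 70.8 g/mol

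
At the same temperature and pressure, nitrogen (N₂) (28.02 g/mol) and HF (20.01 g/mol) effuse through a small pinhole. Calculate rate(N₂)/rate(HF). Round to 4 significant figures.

0.8451

Using Graham's law: rate_N₂/rate_HF = √(M_HF/M_N₂) = √(20.01/28.02) = √0.7141 = 0.8451.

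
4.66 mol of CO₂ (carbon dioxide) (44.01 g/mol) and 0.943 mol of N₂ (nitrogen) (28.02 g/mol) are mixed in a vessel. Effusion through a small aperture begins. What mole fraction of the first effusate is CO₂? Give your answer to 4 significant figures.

The effusion rate of species i is ∝ p_i/√M_i ∝ n_i/√M_i.
So x_CO₂ in the escaping gas = (n_CO₂/√M_CO₂) / Σ(n_i/√M_i)
= (4.66/√44.01) / (4.66/√44.01 + 0.943/√28.02) = 0.7024/(0.7024 + 0.1781) = 0.7977.

0.7977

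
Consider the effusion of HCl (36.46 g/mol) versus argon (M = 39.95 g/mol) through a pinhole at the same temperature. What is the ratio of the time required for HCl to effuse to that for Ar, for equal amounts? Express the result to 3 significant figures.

By Graham's law, t_HCl/t_Ar = √(M_HCl/M_Ar) = √(36.46/39.95) = √0.9126 = 0.955.

0.955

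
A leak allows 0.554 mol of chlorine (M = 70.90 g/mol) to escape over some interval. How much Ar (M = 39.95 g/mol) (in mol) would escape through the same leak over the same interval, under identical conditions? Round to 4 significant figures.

0.7380 mol

From Graham's law, rate_Ar/rate_Cl₂ = √(M_Cl₂/M_Ar) = √(70.90/39.95) = √1.775 = 1.332.
So the amount for Ar is 0.554 × 1.332 = 0.7380 mol.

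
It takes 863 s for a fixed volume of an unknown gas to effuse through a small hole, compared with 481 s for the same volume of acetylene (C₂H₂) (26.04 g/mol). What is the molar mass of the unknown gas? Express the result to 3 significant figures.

83.8 g/mol

Using Graham's law: t_X/t_C₂H₂ = √(M_X/M_C₂H₂).
863/481 = 1.794 = √(M_X/26.04)
M_X = 26.04 × 1.794² = 26.04 × 3.219 = 83.8 g/mol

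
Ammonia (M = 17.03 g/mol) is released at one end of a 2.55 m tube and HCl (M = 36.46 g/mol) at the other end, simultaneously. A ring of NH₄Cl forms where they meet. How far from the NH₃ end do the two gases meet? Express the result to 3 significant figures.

1.51 m

Graham's law gives d_NH₃/d_HCl = rate_NH₃/rate_HCl = √(M_HCl/M_NH₃) = √(36.46/17.03) = 1.463.
With d_NH₃ + d_HCl = 2.55 m, d_HCl = 2.55/(1 + 1.463) = 1.035 m.
d_NH₃ = 2.55 − 1.035 = 1.51 m.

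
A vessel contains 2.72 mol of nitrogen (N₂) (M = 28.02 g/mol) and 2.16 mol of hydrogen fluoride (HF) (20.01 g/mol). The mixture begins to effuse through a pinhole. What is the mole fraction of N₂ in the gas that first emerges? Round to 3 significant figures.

Effusion rate of each component ∝ n_i/√M_i (partial pressure × 1/√M).
Mole fraction of N₂ in the effusate = (n_N₂/√M_N₂) / (n_N₂/√M_N₂ + n_HF/√M_HF)
= (2.72/√28.02) / (2.72/√28.02 + 2.16/√20.01) = 0.5138/(0.5138 + 0.4829) = 0.516.

0.516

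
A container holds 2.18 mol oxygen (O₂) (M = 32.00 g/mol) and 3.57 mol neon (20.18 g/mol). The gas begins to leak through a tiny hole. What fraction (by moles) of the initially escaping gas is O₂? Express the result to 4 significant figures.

The effusion rate of species i is ∝ p_i/√M_i ∝ n_i/√M_i.
So x_O₂ in the escaping gas = (n_O₂/√M_O₂) / Σ(n_i/√M_i)
= (2.18/√32.00) / (2.18/√32.00 + 3.57/√20.18) = 0.3854/(0.3854 + 0.7947) = 0.3266.

0.3266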